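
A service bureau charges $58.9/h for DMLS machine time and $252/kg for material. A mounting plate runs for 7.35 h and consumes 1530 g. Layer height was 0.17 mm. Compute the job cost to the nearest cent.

$818.48

Machine-time cost = 58.9 × 7.35, so $432.915.
Material cost = 252 × 1530/1000, so $385.56.
Total = 432.915 + 385.56 = 818.475 ≈ $818.48.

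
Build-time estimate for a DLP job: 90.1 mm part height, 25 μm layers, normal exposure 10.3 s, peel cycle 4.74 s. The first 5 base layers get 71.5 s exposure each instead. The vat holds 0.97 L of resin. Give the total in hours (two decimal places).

15.14 hours

Layer count = ceil(90.1 / 0.025) = 3604.
Burn-in layers: 5 × (71.5 + 4.74) → 381.2 s.
Normal layers = 3599 × (10.3 + 4.74), so 54128.96 s.
Sum: 381.2 + 54128.96 = 54510.16 s → 15.14 hours.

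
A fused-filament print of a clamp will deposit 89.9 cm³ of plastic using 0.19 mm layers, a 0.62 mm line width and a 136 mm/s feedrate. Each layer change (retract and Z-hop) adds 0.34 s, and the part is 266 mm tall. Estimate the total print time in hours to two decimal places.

Bead cross-section: 0.19 × 0.62 → 0.1178 mm².
Path length: 89900 mm³ / 0.1178 mm² → 763157.9 mm.
Time extruding = 763157.9 / 136, so 5611.5 s.
Layer count = ceil(266 / 0.19) = 1400.
Z-hop total = 1400 × 0.34, so 476 s.
Altogether 5611.5 + 476 = 6087.5 s, i.e. 1.69 hours.

1.69 hours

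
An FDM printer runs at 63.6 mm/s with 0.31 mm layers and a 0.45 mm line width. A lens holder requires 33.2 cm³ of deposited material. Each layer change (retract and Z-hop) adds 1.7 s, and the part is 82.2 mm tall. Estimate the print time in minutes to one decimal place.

69.9 minutes

Extrusion cross-section = 0.31 × 0.45, so 0.1395 mm².
Toolpath length = 33.2 cm³ / 0.1395 mm² = 33200 / 0.1395 = 237992.8 mm.
Time extruding: 237992.8 / 63.6 → 3742 s.
Layers = ⌈82.2/0.31⌉ = 266.
Non-print overhead = 266 × 1.7 = 452.2 s.
Total = 3742 + 452.2 = 4194.2 s = 69.9 minutes.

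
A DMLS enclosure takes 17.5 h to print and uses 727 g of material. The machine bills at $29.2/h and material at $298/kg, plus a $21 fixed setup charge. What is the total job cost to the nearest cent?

Machine cost: 29.2 × 17.5 → $511.00.
Feedstock cost = 298 × 727/1000 = $216.646.
Total = 511.00 + 216.646 + 21 = 748.646 ≈ $748.65.

$748.65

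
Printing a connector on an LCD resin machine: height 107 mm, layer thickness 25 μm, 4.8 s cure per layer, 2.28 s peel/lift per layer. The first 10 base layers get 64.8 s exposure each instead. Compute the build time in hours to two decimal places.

8.58 hours

Number of layers: 107 / 0.025 → 4280 (rounded up).
Base layers = 10 × (64.8 + 2.28), so 670.8 s.
Remaining layers: 4270 × (4.8 + 2.28) → 30231.6 s.
Sum: 670.8 + 30231.6 = 30902.4 s → 8.58 hours.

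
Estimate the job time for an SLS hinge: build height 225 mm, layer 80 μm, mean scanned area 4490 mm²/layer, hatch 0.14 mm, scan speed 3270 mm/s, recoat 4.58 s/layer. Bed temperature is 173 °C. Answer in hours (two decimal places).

11.24 hours

Layers = ⌈225/0.08⌉ = 2813.
Scan path per layer = 4490 / 0.14, so 32071.4 mm.
Scan time per layer = 32071.4 / 3270 = 9.8078 s.
Time per layer: 9.8078 + 4.58 → 14.3878 s.
Total: 2813 × 14.3878 s = 40472.8814 s → 11.24 hours.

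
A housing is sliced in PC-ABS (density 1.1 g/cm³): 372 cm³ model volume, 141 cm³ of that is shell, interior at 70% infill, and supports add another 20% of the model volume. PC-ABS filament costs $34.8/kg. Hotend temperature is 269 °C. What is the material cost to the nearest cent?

$14.44

Interior volume: 372 − 141 → 231 cm³.
Infill deposited = 0.70 × 231, so 161.7 cm³.
Support = 0.20 × 372 = 74.4 cm³.
Total extruded: 141 + 161.7 + 74.4 → 377.1 cm³.
Mass = 377.1 × 1.1, so 414.81 g.
At $34.8/kg: 414.81/1000 × 34.8 = $14.44.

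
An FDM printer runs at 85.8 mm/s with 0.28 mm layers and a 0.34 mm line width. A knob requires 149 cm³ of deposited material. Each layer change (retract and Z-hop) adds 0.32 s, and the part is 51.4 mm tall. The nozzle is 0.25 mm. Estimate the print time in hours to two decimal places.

5.08 hours

Extrusion cross-section: 0.28 × 0.34 → 0.0952 mm².
Path length: 149000 mm³ / 0.0952 mm² → 1565126.1 mm.
Time extruding = 1565126.1 / 85.8, so 18241.6 s.
Number of layers: 51.4 / 0.28 → 184 (rounded up).
Layer-change overhead: 184 × 0.32 → 58.88 s.
Total = 18241.6 + 58.88 = 18300.48 s = 5.08 hours.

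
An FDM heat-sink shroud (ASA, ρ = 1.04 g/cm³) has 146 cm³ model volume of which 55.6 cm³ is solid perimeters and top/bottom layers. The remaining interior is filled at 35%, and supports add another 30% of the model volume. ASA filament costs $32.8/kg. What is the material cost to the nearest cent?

Volume inside the shell = 146 − 55.6 = 90.4 cm³.
Deposited infill = 0.35 × 90.4 = 31.64 cm³.
Support = 0.30 × 146 = 43.8 cm³.
Deposited volume = 55.6 + 31.64 + 43.8 = 131.04 cm³.
Mass: 131.04 × 1.04 → 136.2816 g.
Cost = 136.2816 g / 1000 × $32.8/kg = $4.47.

$4.47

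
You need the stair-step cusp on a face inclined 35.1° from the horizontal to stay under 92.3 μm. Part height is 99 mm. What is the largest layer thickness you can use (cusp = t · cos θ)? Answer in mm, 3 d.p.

0.113 mm

cos(35.1°) = 0.8181; t_max = 0.0923/0.8181 = 0.113 mm.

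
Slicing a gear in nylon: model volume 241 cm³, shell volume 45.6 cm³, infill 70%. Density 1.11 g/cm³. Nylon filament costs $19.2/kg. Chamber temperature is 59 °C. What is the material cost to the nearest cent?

$3.89

Interior volume: 241 − 45.6 → 195.4 cm³.
Deposited infill: 0.70 × 195.4 → 136.78 cm³.
Total printed volume: 45.6 + 136.78 → 182.38 cm³.
Mass = 182.38 × 1.11, so 202.4418 g.
At $19.2/kg: 202.4418/1000 × 19.2 = $3.89.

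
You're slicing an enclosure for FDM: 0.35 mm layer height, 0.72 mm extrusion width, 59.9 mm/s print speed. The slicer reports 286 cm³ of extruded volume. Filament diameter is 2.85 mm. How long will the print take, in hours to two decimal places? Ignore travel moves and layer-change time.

Extrusion cross-section = 0.35 × 0.72 = 0.252 mm².
Path length: 286000 mm³ / 0.252 mm² → 1134920.6 mm.
Print-move time = 1134920.6 / 59.9 = 18946.9 s.
In the requested units: 18946.9 s = 5.26 hours.

5.26 hours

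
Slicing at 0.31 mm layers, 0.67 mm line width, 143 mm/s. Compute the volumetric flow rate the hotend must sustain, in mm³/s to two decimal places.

Extrusion cross-section: 0.31 × 0.67 → 0.2077 mm².
Volumetric flow = 143 × 0.2077 = 29.70 mm³/s.

29.70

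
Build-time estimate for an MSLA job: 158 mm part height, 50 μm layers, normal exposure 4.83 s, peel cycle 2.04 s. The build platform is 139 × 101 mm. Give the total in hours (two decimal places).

Layers = ⌈158/0.05⌉ = 3160.
Each layer takes = 4.83 + 2.04 = 6.87 s.
Total = 3160 × 6.87 = 21709.2 s = 6.03 hours.

6.03 hours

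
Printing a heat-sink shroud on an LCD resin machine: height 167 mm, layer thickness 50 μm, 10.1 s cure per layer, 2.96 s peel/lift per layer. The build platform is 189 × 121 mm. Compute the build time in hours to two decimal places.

Layer count = ceil(167 / 0.05) = 3340.
Each layer takes: 10.1 + 2.96 → 13.06 s.
Build time: 3340 × 13.06 s = 43620.4 s, i.e. 12.12 hours.

12.12 hours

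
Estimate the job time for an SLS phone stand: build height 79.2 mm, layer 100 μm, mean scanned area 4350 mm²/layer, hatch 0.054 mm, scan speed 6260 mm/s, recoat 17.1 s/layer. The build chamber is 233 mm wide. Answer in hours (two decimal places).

Layers = ⌈79.2/0.1⌉ = 792.
Scan path per layer = 4350 / 0.054 = 80555.6 mm.
Per-layer scan time = 80555.6 / 6260, so 12.8683 s.
Per-layer time = 12.8683 + 17.1 = 29.9683 s.
Build time = 792 × 29.9683 = 23734.8936 s = 6.59 hours.

6.59 hours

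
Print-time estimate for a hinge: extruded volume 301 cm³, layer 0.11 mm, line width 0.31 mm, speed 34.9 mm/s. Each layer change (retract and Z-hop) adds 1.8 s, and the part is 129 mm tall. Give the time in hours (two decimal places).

Extrusion cross-section = 0.11 × 0.31 = 0.0341 mm².
Toolpath length = 301 cm³ / 0.0341 mm² = 301000 / 0.0341 = 8826979.5 mm.
Extrusion time = 8826979.5 / 34.9 = 252922 s.
Number of layers: 129 / 0.11 → 1173 (rounded up).
Non-print overhead: 1173 × 1.8 → 2111.4 s.
Altogether 252922 + 2111.4 = 255033.4 s, i.e. 70.84 hours.

70.84 hours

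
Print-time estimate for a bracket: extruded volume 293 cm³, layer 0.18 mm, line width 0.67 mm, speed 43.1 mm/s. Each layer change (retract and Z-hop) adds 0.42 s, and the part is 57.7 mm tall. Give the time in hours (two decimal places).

Extrusion cross-section = 0.18 × 0.67, so 0.1206 mm².
Toolpath length = 293 cm³ / 0.1206 mm² = 293000 / 0.1206 = 2429519.1 mm.
Time extruding = 2429519.1 / 43.1, so 56369.4 s.
Number of layers: 57.7 / 0.18 → 321 (rounded up).
Non-print overhead = 321 × 0.42 = 134.82 s.
Altogether 56369.4 + 134.82 = 56504.22 s, i.e. 15.70 hours.

15.70 hours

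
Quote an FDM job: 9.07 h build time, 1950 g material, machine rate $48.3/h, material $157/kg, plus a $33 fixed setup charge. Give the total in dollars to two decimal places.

Time charge: 48.3 × 9.07 → $438.081.
Material cost: 157 × 1950/1000 → $306.15.
Total = 438.081 + 306.15 + 33 = 777.231 ≈ $777.23.

$777.23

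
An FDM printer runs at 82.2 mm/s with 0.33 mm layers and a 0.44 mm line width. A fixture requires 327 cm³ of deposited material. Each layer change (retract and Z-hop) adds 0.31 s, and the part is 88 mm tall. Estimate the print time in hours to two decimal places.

Bead cross-section = 0.33 × 0.44 = 0.1452 mm².
Path length: 327000 mm³ / 0.1452 mm² → 2252066.1 mm.
Time extruding = 2252066.1 / 82.2, so 27397.4 s.
Number of layers: 88 / 0.33 → 267 (rounded up).
Non-print overhead = 267 × 0.31 = 82.77 s.
Total = 27397.4 + 82.77 = 27480.17 s = 7.63 hours.

7.63 hours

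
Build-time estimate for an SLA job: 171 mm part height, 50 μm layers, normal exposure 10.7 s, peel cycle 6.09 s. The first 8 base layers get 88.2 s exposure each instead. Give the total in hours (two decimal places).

Layer count = ceil(171 / 0.05) = 3420.
Bottom layers: 8 × (88.2 + 6.09) → 754.32 s.
Normal layers = 3412 × (10.7 + 6.09), so 57287.48 s.
Total = 754.32 + 57287.48 = 58041.8 s = 16.12 hours.

16.12 hours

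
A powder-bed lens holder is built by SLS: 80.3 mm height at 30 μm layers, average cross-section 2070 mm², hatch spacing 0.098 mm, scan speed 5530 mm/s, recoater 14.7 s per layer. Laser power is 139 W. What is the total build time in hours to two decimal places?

13.77 hours

Layers = ⌈80.3/0.03⌉ = 2677.
Scan path per layer = 2070 / 0.098, so 21122.4 mm.
Laser time per layer = 21122.4 / 5530, so 3.8196 s.
Time per layer = 3.8196 + 14.7 = 18.5196 s.
Build time = 2677 × 18.5196 = 49576.9692 s = 13.77 hours.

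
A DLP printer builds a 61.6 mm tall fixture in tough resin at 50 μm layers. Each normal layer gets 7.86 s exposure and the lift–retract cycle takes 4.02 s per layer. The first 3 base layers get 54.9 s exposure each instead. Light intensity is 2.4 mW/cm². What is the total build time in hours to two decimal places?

Layers = ⌈61.6/0.05⌉ = 1232.
Bottom layers: 3 × (54.9 + 4.02) → 176.76 s.
Regular layers: 1229 × (7.86 + 4.02) → 14600.52 s.
Total = 176.76 + 14600.52 = 14777.28 s = 4.10 hours.

4.10 hours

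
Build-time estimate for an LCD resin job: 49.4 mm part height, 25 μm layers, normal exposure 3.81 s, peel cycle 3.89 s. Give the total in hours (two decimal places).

Number of layers: 49.4 / 0.025 → 1976 (rounded up).
Each layer takes: 3.81 + 3.89 → 7.7 s.
Total = 1976 × 7.7 = 15215.2 s = 4.23 hours.

4.23 hours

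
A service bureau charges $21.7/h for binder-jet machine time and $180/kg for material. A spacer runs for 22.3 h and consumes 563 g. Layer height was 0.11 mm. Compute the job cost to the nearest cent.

$585.25

Machine cost: 21.7 × 22.3 → $483.91.
Feedstock cost = 180 × 563/1000 = $101.34.
Job cost: 483.91 + 101.34 = $585.25.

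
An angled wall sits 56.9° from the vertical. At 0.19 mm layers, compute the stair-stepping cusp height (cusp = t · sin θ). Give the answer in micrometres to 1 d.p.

h_c = t·sin θ = 0.19 × 0.8377 = 0.159163 mm (159.2 μm).

159.2 μm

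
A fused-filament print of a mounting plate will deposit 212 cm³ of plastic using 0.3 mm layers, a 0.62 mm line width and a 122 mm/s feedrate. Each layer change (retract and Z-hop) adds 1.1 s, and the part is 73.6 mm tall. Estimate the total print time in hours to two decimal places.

2.67 hours

Extrusion cross-section: 0.3 × 0.62 → 0.186 mm².
Total extruded path = 212000/0.186 = 1139784.9 mm.
Time extruding = 1139784.9 / 122 = 9342.5 s.
Layers = ⌈73.6/0.3⌉ = 246.
Layer-change overhead: 246 × 1.1 → 270.6 s.
Altogether 9342.5 + 270.6 = 9613.1 s, i.e. 2.67 hours.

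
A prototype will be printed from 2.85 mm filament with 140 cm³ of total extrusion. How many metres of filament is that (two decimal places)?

21.95 m

A = π r² = π × 1.425² = 6.3794 mm².
L = 140000 mm³ / 6.3794 mm² = 21945.64 mm, i.e. 21.95 m.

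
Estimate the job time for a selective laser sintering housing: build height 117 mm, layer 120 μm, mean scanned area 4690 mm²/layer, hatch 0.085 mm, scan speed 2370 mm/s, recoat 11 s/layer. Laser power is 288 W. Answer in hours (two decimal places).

9.28 hours

Layers = ⌈117/0.12⌉ = 975.
Hatch length per layer = 4690 / 0.085 = 55176.5 mm.
Laser time per layer = 55176.5 / 2370 = 23.2812 s.
Per-layer time = 23.2812 + 11 = 34.2812 s.
Total: 975 × 34.2812 s = 33424.17 s → 9.28 hours.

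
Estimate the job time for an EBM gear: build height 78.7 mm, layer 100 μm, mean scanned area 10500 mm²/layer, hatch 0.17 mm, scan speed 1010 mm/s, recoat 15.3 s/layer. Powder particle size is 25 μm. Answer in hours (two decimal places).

16.71 hours

Layer count = ceil(78.7 / 0.1) = 787.
Scan path per layer: 10500 / 0.17 → 61764.7 mm.
Beam time per layer = 61764.7 / 1010 = 61.1532 s.
Time per layer = 61.1532 + 15.3, so 76.4532 s.
787 layers × 76.4532 s/layer = 60168.6684 s, i.e. 16.71 hours.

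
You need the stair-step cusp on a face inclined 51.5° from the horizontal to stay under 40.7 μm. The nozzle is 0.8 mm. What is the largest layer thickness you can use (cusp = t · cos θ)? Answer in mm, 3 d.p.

0.065 mm

cos(51.5°) = 0.6225; t_max = 0.0407/0.6225 = 0.065 mm.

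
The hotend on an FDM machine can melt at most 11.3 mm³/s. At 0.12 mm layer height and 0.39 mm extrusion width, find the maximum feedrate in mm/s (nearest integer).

241 mm/s

Bead cross-section = 0.12 × 0.39, so 0.0468 mm².
v_max = Q/A = 11.3/0.0468 = 241.45 mm/s → 241 mm/s.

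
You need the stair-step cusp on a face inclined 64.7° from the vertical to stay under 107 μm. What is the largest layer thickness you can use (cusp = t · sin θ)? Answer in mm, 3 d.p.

0.118 mm

Layer height = cusp / sin(64.7°) = 0.107 / 0.9041 = 0.118 mm.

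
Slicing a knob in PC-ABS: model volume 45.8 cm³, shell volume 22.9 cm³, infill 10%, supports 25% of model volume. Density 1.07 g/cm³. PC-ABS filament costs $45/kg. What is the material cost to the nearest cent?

$1.76

Interior volume: 45.8 − 22.9 → 22.9 cm³.
Infill deposited: 0.10 × 22.9 → 2.29 cm³.
Support: 0.25 × 45.8 → 11.45 cm³.
Deposited volume = 22.9 + 2.29 + 11.45 = 36.64 cm³.
Mass = 36.64 × 1.07 = 39.2048 g.
Cost = 39.2048 g / 1000 × $45/kg = $1.76.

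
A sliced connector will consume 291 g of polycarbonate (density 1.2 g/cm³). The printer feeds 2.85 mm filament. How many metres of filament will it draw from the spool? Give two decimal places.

Extruded volume: 291/1.2 = 242.5 cm³ (242500 mm³).
Filament cross-section = π × (2.85/2)² = 6.3794 mm².
Length = 242500 / 6.3794 = 38012.98 mm = 38.01 m.

38.01 m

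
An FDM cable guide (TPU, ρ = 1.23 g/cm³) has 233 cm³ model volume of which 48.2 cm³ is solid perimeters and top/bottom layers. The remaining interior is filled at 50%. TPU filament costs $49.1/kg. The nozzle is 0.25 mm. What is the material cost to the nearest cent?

$8.49

Volume inside the shell = 233 − 48.2 = 184.8 cm³.
Infill deposited: 0.50 × 184.8 → 92.4 cm³.
Deposited volume: 48.2 + 92.4 → 140.6 cm³.
Mass = 140.6 × 1.23, so 172.938 g.
At $49.1/kg: 172.938/1000 × 49.1 = $8.49.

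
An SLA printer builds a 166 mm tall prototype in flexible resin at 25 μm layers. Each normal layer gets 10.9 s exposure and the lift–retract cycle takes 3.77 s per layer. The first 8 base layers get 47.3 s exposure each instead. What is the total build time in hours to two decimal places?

27.14 hours

Layer count = ceil(166 / 0.025) = 6640.
Bottom layers = 8 × (47.3 + 3.77) = 408.56 s.
Regular layers = 6632 × (10.9 + 3.77), so 97291.44 s.
Sum: 408.56 + 97291.44 = 97700 s → 27.14 hours.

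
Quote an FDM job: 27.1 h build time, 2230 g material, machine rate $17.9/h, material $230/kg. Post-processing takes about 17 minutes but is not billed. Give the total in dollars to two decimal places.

Machine cost = 17.9 × 27.1 = $485.09.
Feedstock cost = 230 × 2230/1000, so $512.90.
Job cost: 485.09 + 512.90 = $997.99.

$997.99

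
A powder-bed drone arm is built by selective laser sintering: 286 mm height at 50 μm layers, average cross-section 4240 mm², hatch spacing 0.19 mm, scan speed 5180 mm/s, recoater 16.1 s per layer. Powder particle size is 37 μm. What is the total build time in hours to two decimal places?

Layers = ⌈286/0.05⌉ = 5720.
Scan path per layer: 4240 / 0.19 → 22315.8 mm.
Laser time per layer = 22315.8 / 5180 = 4.3081 s.
Per-layer time = 4.3081 + 16.1, so 20.4081 s.
5720 layers × 20.4081 s/layer = 116734.332 s, i.e. 32.43 hours.

32.43 hours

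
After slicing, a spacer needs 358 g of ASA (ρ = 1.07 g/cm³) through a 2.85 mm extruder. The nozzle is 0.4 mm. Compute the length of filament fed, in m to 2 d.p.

52.45 m

Volume = 358 g / 1.07 g·cm⁻³ = 334.5794 cm³ = 334579.4 mm³.
A = π r² = π × 1.425² = 6.3794 mm².
Length = 334579.4 / 6.3794 = 52446.84 mm = 52.45 m.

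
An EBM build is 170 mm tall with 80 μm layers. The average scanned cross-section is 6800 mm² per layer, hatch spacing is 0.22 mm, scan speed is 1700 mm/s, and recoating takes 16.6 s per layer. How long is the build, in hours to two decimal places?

Number of layers: 170 / 0.08 → 2125 (rounded up).
Scan path per layer: 6800 / 0.22 → 30909.1 mm.
Per-layer scan time = 30909.1 / 1700 = 18.1818 s.
Per-layer time = 18.1818 + 16.6 = 34.7818 s.
2125 layers × 34.7818 s/layer = 73911.325 s, i.e. 20.53 hours.

20.53 hours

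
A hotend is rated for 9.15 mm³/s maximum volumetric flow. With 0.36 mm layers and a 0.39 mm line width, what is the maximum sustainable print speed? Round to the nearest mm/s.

Bead cross-section: 0.36 × 0.39 → 0.1404 mm².
v_max = Q/A = 9.15/0.1404 = 65.17 mm/s → 65 mm/s.

65 mm/s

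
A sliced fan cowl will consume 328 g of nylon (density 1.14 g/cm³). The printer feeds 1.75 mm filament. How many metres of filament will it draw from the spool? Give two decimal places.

119.62 m

Volume = 328 g / 1.14 g·cm⁻³ = 287.7193 cm³ = 287719.3 mm³.
Cross-section of 1.75 mm filament: π·(1.75/2)² = 2.4053 mm².
L = V/A = 287719.3/2.4053 = 119618.88 mm → 119.62 m.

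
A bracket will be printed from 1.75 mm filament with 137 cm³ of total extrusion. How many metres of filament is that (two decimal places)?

56.96 m

Cross-section of 1.75 mm filament: π·(1.75/2)² = 2.4053 mm².
Length = 137 cm³ / 2.4053 mm² = 137000 / 2.4053 = 56957.55 mm = 56.96 m.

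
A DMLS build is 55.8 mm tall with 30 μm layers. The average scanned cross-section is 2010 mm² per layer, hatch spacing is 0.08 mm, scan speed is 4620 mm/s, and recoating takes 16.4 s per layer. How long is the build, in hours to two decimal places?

Layers = ⌈55.8/0.03⌉ = 1860.
Scan path per layer = 2010 / 0.08 = 25125 mm.
Laser time per layer = 25125 / 4620 = 5.4383 s.
Layer cycle = 5.4383 + 16.4, so 21.8383 s.
Total: 1860 × 21.8383 s = 40619.238 s → 11.28 hours.

11.28 hours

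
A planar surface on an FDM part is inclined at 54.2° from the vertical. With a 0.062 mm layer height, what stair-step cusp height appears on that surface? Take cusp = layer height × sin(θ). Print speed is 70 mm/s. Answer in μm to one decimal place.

50.3 μm

Cusp = layer height × sin(54.2°) = 0.062 × 0.8111 = 0.050288 mm = 50.3 μm.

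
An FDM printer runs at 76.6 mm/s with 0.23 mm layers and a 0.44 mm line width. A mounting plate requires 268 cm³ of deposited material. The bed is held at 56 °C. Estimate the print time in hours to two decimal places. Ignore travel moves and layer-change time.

Extrusion cross-section = 0.23 × 0.44 = 0.1012 mm².
Total extruded path = 268000/0.1012 = 2648221.3 mm.
Extrusion time = 2648221.3 / 76.6, so 34572.1 s.
That's 34572.1 s → 9.60 hours.

9.60 hours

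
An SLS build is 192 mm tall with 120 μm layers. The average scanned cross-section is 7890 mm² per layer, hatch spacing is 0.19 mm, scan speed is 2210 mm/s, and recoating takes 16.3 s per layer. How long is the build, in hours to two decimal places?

15.60 hours

Number of layers: 192 / 0.12 → 1600 (rounded up).
Scan path per layer: 7890 / 0.19 → 41526.3 mm.
Scan time per layer = 41526.3 / 2210, so 18.7902 s.
Layer cycle = 18.7902 + 16.3, so 35.0902 s.
1600 layers × 35.0902 s/layer = 56144.32 s, i.e. 15.60 hours.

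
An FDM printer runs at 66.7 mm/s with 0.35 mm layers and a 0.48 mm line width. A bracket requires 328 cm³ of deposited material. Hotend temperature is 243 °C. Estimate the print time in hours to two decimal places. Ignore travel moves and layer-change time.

Extrusion cross-section = 0.35 × 0.48, so 0.168 mm².
Toolpath length = 328 cm³ / 0.168 mm² = 328000 / 0.168 = 1952381 mm.
Extrusion time = 1952381 / 66.7, so 29271.1 s.
That's 29271.1 s → 8.13 hours.

8.13 hours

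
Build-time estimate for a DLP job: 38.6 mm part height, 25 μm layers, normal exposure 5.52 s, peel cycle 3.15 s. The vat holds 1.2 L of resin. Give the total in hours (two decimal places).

3.72 hours

Layer count = ceil(38.6 / 0.025) = 1544.
Cycle time = 5.52 + 3.15, so 8.67 s.
Total = 1544 × 8.67 = 13386.48 s = 3.72 hours.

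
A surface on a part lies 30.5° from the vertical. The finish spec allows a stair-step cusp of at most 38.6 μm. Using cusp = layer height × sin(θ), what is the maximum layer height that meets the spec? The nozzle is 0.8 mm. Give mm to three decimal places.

Layer height = cusp / sin(30.5°) = 0.0386 / 0.5075 = 0.076 mm.

0.076 mm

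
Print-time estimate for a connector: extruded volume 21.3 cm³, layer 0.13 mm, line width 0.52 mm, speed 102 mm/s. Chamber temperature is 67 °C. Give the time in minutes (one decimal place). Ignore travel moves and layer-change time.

Line area: 0.13 × 0.52 → 0.0676 mm².
Total extruded path = 21300/0.0676 = 315088.8 mm.
Extrusion time = 315088.8 / 102, so 3089.1 s.
In the requested units: 3089.1 s = 51.5 minutes.

51.5 minutes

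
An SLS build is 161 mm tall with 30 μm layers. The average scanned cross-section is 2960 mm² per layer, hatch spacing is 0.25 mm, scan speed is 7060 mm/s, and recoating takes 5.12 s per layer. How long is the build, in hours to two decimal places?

Number of layers: 161 / 0.03 → 5367 (rounded up).
Hatch length per layer: 2960 / 0.25 → 11840 mm.
Laser time per layer: 11840 / 7060 → 1.6771 s.
Per-layer time = 1.6771 + 5.12, so 6.7971 s.
Build time = 5367 × 6.7971 = 36480.0357 s = 10.13 hours.

10.13 hours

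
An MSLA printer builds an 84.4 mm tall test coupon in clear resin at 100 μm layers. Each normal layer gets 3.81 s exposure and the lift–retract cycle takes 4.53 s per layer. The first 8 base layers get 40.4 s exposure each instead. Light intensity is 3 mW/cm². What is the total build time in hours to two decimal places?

Number of layers: 84.4 / 0.1 → 844 (rounded up).
Burn-in layers: 8 × (40.4 + 4.53) → 359.44 s.
Regular layers = 836 × (3.81 + 4.53), so 6972.24 s.
Total = 359.44 + 6972.24 = 7331.68 s = 2.04 hours.

2.04 hours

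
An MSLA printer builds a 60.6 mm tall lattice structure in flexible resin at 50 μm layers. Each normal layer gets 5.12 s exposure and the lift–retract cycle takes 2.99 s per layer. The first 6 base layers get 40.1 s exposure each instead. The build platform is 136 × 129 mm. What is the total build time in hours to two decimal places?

Layer count = ceil(60.6 / 0.05) = 1212.
Burn-in layers = 6 × (40.1 + 2.99), so 258.54 s.
Regular layers: 1206 × (5.12 + 2.99) → 9780.66 s.
Total = 258.54 + 9780.66 = 10039.2 s = 2.79 hours.

2.79 hours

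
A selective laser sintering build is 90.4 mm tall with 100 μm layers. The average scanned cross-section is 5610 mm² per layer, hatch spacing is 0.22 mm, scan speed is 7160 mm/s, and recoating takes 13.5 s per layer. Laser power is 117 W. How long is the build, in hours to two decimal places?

4.28 hours

Number of layers: 90.4 / 0.1 → 904 (rounded up).
Scan path per layer: 5610 / 0.22 → 25500 mm.
Scan time per layer = 25500 / 7160, so 3.5615 s.
Layer cycle = 3.5615 + 13.5, so 17.0615 s.
Build time = 904 × 17.0615 = 15423.596 s = 4.28 hours.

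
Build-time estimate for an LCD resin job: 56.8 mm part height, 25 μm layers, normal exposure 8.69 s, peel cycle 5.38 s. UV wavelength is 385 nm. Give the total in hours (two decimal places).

8.88 hours

Layer count = ceil(56.8 / 0.025) = 2272.
Each layer takes: 8.69 + 5.38 → 14.07 s.
Total = 2272 × 14.07 = 31967.04 s = 8.88 hours.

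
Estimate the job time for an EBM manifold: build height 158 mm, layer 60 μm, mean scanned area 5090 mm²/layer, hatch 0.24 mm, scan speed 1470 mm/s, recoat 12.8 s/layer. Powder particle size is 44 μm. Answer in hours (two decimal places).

Layers = ⌈158/0.06⌉ = 2634.
Hatch length per layer: 5090 / 0.24 → 21208.3 mm.
Scan time per layer = 21208.3 / 1470 = 14.4274 s.
Time per layer: 14.4274 + 12.8 → 27.2274 s.
Build time = 2634 × 27.2274 = 71716.9716 s = 19.92 hours.

19.92 hours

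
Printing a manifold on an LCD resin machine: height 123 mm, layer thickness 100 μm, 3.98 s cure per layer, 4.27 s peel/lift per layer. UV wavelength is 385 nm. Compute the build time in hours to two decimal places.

Number of layers: 123 / 0.1 → 1230 (rounded up).
Per-layer time: 3.98 + 4.27 → 8.25 s.
Build time: 1230 × 8.25 s = 10147.5 s, i.e. 2.82 hours.

2.82 hours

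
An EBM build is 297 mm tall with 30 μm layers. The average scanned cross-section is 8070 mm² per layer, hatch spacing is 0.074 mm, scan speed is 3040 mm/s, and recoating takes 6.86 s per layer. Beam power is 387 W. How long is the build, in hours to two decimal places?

117.52 hours

Layer count = ceil(297 / 0.03) = 9900.
Per-layer scan distance: 8070 / 0.074 → 109054.1 mm.
Beam time per layer = 109054.1 / 3040, so 35.8731 s.
Per-layer time = 35.8731 + 6.86, so 42.7331 s.
9900 layers × 42.7331 s/layer = 423057.69 s, i.e. 117.52 hours.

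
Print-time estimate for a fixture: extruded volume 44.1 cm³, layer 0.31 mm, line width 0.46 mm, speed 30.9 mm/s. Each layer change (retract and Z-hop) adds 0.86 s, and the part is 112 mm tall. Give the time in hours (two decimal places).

2.87 hours

Extrusion cross-section = 0.31 × 0.46, so 0.1426 mm².
Total extruded path = 44100/0.1426 = 309256.7 mm.
Time extruding: 309256.7 / 30.9 → 10008.3 s.
Layer count = ceil(112 / 0.31) = 362.
Layer-change overhead = 362 × 0.86 = 311.32 s.
Altogether 10008.3 + 311.32 = 10319.62 s, i.e. 2.87 hours.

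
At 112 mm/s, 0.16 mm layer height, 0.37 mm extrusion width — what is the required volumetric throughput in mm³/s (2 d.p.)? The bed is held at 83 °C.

6.63

Bead cross-section = 0.16 × 0.37, so 0.0592 mm².
Q = v·A = 112 × 0.0592 = 6.63 mm³/s.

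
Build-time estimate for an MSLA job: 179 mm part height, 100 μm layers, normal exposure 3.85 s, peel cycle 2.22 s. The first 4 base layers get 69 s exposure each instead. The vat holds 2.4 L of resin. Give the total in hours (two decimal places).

3.09 hours

Layers = ⌈179/0.1⌉ = 1790.
Base layers = 4 × (69 + 2.22) = 284.88 s.
Regular layers: 1786 × (3.85 + 2.22) → 10841.02 s.
Sum: 284.88 + 10841.02 = 11125.9 s → 3.09 hours.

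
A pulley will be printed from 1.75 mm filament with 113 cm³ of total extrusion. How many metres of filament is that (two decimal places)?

46.98 m

Filament cross-section = π × (1.75/2)² = 2.4053 mm².
L = 113000 mm³ / 2.4053 mm² = 46979.59 mm, i.e. 46.98 m.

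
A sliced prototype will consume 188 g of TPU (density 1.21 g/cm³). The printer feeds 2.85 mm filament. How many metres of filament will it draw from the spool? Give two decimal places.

24.36 m

Extruded volume: 188/1.21 = 155.3719 cm³ (155371.9 mm³).
Cross-section of 2.85 mm filament: π·(2.85/2)² = 6.3794 mm².
Length = 155371.9 / 6.3794 = 24355.25 mm = 24.36 m.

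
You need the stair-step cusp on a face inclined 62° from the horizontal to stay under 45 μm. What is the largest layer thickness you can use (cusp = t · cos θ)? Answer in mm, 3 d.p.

0.096 mm

t = h_c / cos θ = 0.045 / 0.4695 = 0.096 mm.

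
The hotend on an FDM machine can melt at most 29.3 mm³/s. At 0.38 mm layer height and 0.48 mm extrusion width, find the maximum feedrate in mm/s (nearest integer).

161 mm/s

Extrusion cross-section = 0.38 × 0.48 = 0.1824 mm².
v_max = Q/A = 29.3/0.1824 = 160.64 mm/s → 161 mm/s.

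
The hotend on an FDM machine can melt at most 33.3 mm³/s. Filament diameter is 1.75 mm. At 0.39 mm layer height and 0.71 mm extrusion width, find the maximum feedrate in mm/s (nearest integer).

120 mm/s

Extrusion cross-section = 0.39 × 0.71, so 0.2769 mm².
Max speed = 33.3 / 0.2769 = 120.26 ≈ 120 mm/s.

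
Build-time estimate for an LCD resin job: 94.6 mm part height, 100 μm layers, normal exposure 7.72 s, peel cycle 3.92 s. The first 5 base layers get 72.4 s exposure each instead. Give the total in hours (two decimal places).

3.15 hours

Layer count = ceil(94.6 / 0.1) = 946.
Bottom layers = 5 × (72.4 + 3.92), so 381.6 s.
Normal layers = 941 × (7.72 + 3.92), so 10953.24 s.
Total = 381.6 + 10953.24 = 11334.84 s = 3.15 hours.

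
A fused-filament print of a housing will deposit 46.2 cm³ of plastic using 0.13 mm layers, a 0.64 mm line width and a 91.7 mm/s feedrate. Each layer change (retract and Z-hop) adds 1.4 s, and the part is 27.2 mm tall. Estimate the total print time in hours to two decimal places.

1.76 hours

Bead cross-section: 0.13 × 0.64 → 0.0832 mm².
Toolpath length = 46.2 cm³ / 0.0832 mm² = 46200 / 0.0832 = 555288.5 mm.
Extrusion time = 555288.5 / 91.7 = 6055.5 s.
Layers = ⌈27.2/0.13⌉ = 210.
Non-print overhead = 210 × 1.4, so 294 s.
Altogether 6055.5 + 294 = 6349.5 s, i.e. 1.76 hours.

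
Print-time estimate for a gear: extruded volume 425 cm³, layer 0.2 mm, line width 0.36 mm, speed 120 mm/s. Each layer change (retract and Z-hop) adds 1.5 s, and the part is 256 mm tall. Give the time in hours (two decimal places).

Line area: 0.2 × 0.36 → 0.072 mm².
Path length: 425000 mm³ / 0.072 mm² → 5902777.8 mm.
Print-move time: 5902777.8 / 120 → 49189.8 s.
Layers = ⌈256/0.2⌉ = 1280.
Layer-change overhead = 1280 × 1.5 = 1920 s.
Total = 49189.8 + 1920 = 51109.8 s = 14.20 hours.

14.20 hours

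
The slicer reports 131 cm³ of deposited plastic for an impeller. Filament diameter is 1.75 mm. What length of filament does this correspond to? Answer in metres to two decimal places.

A = π r² = π × 0.875² = 2.4053 mm².
Length = 131 cm³ / 2.4053 mm² = 131000 / 2.4053 = 54463.06 mm = 54.46 m.

54.46 m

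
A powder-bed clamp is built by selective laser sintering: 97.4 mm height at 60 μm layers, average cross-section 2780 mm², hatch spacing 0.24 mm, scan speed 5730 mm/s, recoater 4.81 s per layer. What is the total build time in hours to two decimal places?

3.08 hours

Layer count = ceil(97.4 / 0.06) = 1624.
Hatch length per layer: 2780 / 0.24 → 11583.3 mm.
Scan time per layer: 11583.3 / 5730 → 2.0215 s.
Layer cycle: 2.0215 + 4.81 → 6.8315 s.
Build time = 1624 × 6.8315 = 11094.356 s = 3.08 hours.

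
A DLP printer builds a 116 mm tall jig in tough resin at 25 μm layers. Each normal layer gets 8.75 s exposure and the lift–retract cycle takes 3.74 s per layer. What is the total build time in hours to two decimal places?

Layer count = ceil(116 / 0.025) = 4640.
Per-layer time = 8.75 + 3.74, so 12.49 s.
Build time: 4640 × 12.49 s = 57953.6 s, i.e. 16.10 hours.

16.10 hours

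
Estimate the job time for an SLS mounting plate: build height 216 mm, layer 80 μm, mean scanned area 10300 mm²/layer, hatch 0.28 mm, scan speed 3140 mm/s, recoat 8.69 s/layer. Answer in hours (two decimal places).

Layer count = ceil(216 / 0.08) = 2700.
Hatch length per layer = 10300 / 0.28, so 36785.7 mm.
Laser time per layer = 36785.7 / 3140, so 11.7152 s.
Per-layer time: 11.7152 + 8.69 → 20.4052 s.
2700 layers × 20.4052 s/layer = 55094.04 s, i.e. 15.30 hours.

15.30 hours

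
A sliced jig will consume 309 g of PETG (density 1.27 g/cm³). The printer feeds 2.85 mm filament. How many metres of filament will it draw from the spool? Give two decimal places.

Volume = 309 g / 1.27 g·cm⁻³ = 243.3071 cm³ = 243307.1 mm³.
Filament cross-section = π × (2.85/2)² = 6.3794 mm².
Length = 243307.1 / 6.3794 = 38139.5 mm = 38.14 m.

38.14 m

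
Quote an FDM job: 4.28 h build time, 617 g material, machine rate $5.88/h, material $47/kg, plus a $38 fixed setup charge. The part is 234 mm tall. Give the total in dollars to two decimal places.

Time charge = 5.88 × 4.28 = $25.1664.
Material cost: 47 × 617/1000 → $28.999.
Adding setup: 25.1664 + 28.999 + 38 → 92.1654 ≈ $92.17.

$92.17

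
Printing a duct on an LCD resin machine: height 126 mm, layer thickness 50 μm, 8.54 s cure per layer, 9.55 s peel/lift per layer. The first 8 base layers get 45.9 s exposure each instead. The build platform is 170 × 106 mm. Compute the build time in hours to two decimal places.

12.75 hours

Number of layers: 126 / 0.05 → 2520 (rounded up).
Burn-in layers = 8 × (45.9 + 9.55) = 443.6 s.
Normal layers = 2512 × (8.54 + 9.55), so 45442.08 s.
Sum: 443.6 + 45442.08 = 45885.68 s → 12.75 hours.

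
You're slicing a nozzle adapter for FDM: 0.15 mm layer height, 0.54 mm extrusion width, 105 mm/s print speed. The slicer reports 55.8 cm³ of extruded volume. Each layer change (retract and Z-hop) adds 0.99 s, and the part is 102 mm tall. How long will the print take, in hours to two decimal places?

Bead cross-section = 0.15 × 0.54, so 0.081 mm².
Toolpath length = 55.8 cm³ / 0.081 mm² = 55800 / 0.081 = 688888.9 mm.
Time extruding = 688888.9 / 105, so 6560.8 s.
Layer count = ceil(102 / 0.15) = 680.
Layer-change overhead = 680 × 0.99 = 673.2 s.
Total = 6560.8 + 673.2 = 7234 s = 2.01 hours.

2.01 hours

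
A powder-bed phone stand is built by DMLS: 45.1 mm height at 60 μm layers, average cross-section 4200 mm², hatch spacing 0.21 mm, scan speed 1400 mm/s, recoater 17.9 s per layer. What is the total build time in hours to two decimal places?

6.72 hours

Number of layers: 45.1 / 0.06 → 752 (rounded up).
Per-layer scan distance: 4200 / 0.21 → 20000 mm.
Scan time per layer: 20000 / 1400 → 14.2857 s.
Time per layer: 14.2857 + 17.9 → 32.1857 s.
Total: 752 × 32.1857 s = 24203.6464 s → 6.72 hours.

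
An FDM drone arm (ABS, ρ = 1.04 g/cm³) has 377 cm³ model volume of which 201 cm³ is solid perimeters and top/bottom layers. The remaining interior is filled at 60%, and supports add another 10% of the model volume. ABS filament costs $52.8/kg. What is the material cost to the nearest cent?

Infill region: 377 − 201 → 176 cm³.
Infill volume: 0.60 × 176 → 105.6 cm³.
Support: 0.10 × 377 → 37.7 cm³.
Deposited volume = 201 + 105.6 + 37.7, so 344.3 cm³.
Mass: 344.3 × 1.04 → 358.072 g.
Cost = 358.072 g / 1000 × $52.8/kg = $18.91.

$18.91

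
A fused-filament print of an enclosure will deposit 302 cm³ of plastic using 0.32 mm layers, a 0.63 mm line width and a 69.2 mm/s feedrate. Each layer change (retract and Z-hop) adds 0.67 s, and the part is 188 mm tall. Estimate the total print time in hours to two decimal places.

Line area = 0.32 × 0.63 = 0.2016 mm².
Path length: 302000 mm³ / 0.2016 mm² → 1498015.9 mm.
Time extruding = 1498015.9 / 69.2, so 21647.6 s.
Layers = ⌈188/0.32⌉ = 588.
Layer-change overhead: 588 × 0.67 → 393.96 s.
Total = 21647.6 + 393.96 = 22041.56 s = 6.12 hours.

6.12 hours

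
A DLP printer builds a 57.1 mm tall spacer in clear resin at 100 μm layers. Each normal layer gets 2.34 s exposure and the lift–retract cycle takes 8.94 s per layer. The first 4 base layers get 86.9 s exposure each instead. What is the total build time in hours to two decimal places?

Layer count = ceil(57.1 / 0.1) = 571.
Bottom layers: 4 × (86.9 + 8.94) → 383.36 s.
Remaining layers = 567 × (2.34 + 8.94), so 6395.76 s.
Total = 383.36 + 6395.76 = 6779.12 s = 1.88 hours.

1.88 hours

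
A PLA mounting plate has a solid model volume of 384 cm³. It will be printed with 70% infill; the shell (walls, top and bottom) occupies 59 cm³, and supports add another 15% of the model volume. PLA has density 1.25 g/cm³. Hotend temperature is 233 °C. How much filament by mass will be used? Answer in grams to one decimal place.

Volume inside the shell = 384 − 59 = 325 cm³.
Deposited infill = 0.70 × 325, so 227.5 cm³.
Support: 0.15 × 384 → 57.6 cm³.
Deposited volume = 59 + 227.5 + 57.6 = 344.1 cm³.
Mass = 344.1 × 1.25, so 430.125 g.

430.1 g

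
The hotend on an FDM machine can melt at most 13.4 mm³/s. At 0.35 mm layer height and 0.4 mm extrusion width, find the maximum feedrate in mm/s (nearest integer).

96 mm/s

Bead cross-section = 0.35 × 0.4 = 0.14 mm².
v_max = Q/A = 13.4/0.14 = 95.71 mm/s → 96 mm/s.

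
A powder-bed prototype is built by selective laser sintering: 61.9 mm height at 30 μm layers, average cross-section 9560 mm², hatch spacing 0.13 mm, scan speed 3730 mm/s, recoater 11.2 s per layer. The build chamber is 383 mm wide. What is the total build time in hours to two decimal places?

Layers = ⌈61.9/0.03⌉ = 2064.
Scan path per layer = 9560 / 0.13 = 73538.5 mm.
Scan time per layer: 73538.5 / 3730 → 19.7154 s.
Time per layer: 19.7154 + 11.2 → 30.9154 s.
2064 layers × 30.9154 s/layer = 63809.3856 s, i.e. 17.72 hours.

17.72 hours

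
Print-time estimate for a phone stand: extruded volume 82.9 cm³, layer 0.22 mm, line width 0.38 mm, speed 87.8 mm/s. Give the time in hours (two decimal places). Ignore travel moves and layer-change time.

3.14 hours

Line area = 0.22 × 0.38 = 0.0836 mm².
Toolpath length = 82.9 cm³ / 0.0836 mm² = 82900 / 0.0836 = 991626.8 mm.
Time extruding = 991626.8 / 87.8 = 11294.2 s.
That's 11294.2 s → 3.14 hours.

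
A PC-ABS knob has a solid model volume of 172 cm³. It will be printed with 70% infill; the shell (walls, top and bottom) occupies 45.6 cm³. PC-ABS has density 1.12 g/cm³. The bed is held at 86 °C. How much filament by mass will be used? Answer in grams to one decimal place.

Volume inside the shell = 172 − 45.6 = 126.4 cm³.
Deposited infill = 0.70 × 126.4, so 88.48 cm³.
Deposited volume = 45.6 + 88.48 = 134.08 cm³.
Mass = 134.08 × 1.12 = 150.1696 g.

150.2 g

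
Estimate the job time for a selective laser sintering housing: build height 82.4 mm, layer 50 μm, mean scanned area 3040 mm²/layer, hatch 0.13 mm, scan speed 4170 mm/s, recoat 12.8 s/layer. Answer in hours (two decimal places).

8.43 hours

Layers = ⌈82.4/0.05⌉ = 1648.
Hatch length per layer = 3040 / 0.13 = 23384.6 mm.
Per-layer scan time: 23384.6 / 4170 → 5.6078 s.
Time per layer = 5.6078 + 12.8 = 18.4078 s.
1648 layers × 18.4078 s/layer = 30336.0544 s, i.e. 8.43 hours.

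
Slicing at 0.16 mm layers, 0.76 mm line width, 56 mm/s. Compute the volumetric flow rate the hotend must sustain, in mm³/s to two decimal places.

6.81

Bead cross-section = 0.16 × 0.76 = 0.1216 mm².
Q = v·A = 56 × 0.1216 = 6.81 mm³/s.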